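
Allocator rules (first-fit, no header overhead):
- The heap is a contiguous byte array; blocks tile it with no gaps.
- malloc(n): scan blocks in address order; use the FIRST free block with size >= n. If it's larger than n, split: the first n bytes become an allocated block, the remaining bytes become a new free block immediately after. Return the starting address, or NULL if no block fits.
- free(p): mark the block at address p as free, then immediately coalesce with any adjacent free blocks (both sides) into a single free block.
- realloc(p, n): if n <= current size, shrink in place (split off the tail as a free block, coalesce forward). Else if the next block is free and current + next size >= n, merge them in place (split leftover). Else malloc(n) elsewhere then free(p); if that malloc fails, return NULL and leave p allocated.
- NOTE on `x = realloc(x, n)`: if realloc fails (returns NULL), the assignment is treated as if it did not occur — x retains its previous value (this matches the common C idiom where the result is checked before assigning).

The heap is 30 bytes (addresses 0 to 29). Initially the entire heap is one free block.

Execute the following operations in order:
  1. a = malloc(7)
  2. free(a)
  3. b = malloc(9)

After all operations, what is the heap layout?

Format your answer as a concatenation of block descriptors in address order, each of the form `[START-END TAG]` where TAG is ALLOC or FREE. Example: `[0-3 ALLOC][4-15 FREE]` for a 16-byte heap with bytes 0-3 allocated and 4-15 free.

Op 1: a = malloc(7) -> a = 0; heap: [0-6 ALLOC][7-29 FREE]
Op 2: free(a) -> (freed a); heap: [0-29 FREE]
Op 3: b = malloc(9) -> b = 0; heap: [0-8 ALLOC][9-29 FREE]

Answer: [0-8 ALLOC][9-29 FREE]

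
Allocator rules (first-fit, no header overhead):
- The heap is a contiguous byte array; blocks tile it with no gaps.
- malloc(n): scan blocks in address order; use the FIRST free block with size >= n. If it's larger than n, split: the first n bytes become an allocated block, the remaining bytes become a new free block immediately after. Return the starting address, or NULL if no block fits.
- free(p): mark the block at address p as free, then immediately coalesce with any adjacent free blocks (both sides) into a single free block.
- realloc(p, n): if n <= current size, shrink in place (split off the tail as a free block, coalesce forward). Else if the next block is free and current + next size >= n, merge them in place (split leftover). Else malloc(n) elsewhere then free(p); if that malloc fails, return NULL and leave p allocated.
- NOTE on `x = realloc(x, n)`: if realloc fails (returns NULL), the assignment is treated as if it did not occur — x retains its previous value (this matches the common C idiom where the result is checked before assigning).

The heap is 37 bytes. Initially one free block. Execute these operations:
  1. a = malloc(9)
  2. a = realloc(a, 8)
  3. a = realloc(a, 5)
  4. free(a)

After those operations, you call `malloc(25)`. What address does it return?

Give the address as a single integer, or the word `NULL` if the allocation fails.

Op 1: a = malloc(9) -> a = 0; heap: [0-8 ALLOC][9-36 FREE]
Op 2: a = realloc(a, 8) -> a = 0; heap: [0-7 ALLOC][8-36 FREE]
Op 3: a = realloc(a, 5) -> a = 0; heap: [0-4 ALLOC][5-36 FREE]
Op 4: free(a) -> (freed a); heap: [0-36 FREE]
malloc(25): first-fit scan over [0-36 FREE] -> 0

Answer: 0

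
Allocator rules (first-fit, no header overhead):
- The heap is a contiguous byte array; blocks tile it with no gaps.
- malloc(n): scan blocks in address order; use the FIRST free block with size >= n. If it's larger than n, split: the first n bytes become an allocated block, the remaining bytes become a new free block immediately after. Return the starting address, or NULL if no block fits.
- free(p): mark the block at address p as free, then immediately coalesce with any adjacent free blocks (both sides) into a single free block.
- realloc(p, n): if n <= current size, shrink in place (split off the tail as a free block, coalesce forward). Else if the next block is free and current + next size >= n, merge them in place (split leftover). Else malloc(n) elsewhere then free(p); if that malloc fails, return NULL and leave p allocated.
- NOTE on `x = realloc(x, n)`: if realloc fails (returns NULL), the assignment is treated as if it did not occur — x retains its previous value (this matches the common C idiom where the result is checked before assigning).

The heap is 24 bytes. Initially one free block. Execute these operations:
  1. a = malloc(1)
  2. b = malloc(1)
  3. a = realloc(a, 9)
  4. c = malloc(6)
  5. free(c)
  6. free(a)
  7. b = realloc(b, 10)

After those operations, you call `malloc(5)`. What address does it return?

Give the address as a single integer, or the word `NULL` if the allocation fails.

Op 1: a = malloc(1) -> a = 0; heap: [0-0 ALLOC][1-23 FREE]
Op 2: b = malloc(1) -> b = 1; heap: [0-0 ALLOC][1-1 ALLOC][2-23 FREE]
Op 3: a = realloc(a, 9) -> a = 2; heap: [0-0 FREE][1-1 ALLOC][2-10 ALLOC][11-23 FREE]
Op 4: c = malloc(6) -> c = 11; heap: [0-0 FREE][1-1 ALLOC][2-10 ALLOC][11-16 ALLOC][17-23 FREE]
Op 5: free(c) -> (freed c); heap: [0-0 FREE][1-1 ALLOC][2-10 ALLOC][11-23 FREE]
Op 6: free(a) -> (freed a); heap: [0-0 FREE][1-1 ALLOC][2-23 FREE]
Op 7: b = realloc(b, 10) -> b = 1; heap: [0-0 FREE][1-10 ALLOC][11-23 FREE]
malloc(5): first-fit scan over [0-0 FREE][1-10 ALLOC][11-23 FREE] -> 11

Answer: 11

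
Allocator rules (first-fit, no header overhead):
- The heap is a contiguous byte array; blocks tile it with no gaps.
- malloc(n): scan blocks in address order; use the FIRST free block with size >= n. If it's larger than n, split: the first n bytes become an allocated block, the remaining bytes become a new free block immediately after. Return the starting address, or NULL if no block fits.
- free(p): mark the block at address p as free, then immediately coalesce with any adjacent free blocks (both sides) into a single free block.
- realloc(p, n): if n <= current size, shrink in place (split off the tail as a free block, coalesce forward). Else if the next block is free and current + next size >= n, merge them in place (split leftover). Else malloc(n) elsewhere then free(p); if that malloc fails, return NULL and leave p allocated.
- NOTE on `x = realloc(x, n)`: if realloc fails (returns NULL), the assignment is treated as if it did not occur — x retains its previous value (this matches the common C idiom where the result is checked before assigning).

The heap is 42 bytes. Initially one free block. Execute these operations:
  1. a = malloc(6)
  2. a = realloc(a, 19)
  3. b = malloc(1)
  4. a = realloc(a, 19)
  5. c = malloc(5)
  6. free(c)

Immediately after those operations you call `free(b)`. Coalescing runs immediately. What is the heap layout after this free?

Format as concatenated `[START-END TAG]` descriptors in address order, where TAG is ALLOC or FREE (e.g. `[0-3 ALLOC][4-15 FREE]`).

Answer: [0-18 ALLOC][19-41 FREE]

Derivation:
Op 1: a = malloc(6) -> a = 0; heap: [0-5 ALLOC][6-41 FREE]
Op 2: a = realloc(a, 19) -> a = 0; heap: [0-18 ALLOC][19-41 FREE]
Op 3: b = malloc(1) -> b = 19; heap: [0-18 ALLOC][19-19 ALLOC][20-41 FREE]
Op 4: a = realloc(a, 19) -> a = 0; heap: [0-18 ALLOC][19-19 ALLOC][20-41 FREE]
Op 5: c = malloc(5) -> c = 20; heap: [0-18 ALLOC][19-19 ALLOC][20-24 ALLOC][25-41 FREE]
Op 6: free(c) -> (freed c); heap: [0-18 ALLOC][19-19 ALLOC][20-41 FREE]
free(b): b = 19 -> block [19-19 ALLOC]; mark free, coalesce with adjacent free neighbors -> [0-18 ALLOC][19-41 FREE]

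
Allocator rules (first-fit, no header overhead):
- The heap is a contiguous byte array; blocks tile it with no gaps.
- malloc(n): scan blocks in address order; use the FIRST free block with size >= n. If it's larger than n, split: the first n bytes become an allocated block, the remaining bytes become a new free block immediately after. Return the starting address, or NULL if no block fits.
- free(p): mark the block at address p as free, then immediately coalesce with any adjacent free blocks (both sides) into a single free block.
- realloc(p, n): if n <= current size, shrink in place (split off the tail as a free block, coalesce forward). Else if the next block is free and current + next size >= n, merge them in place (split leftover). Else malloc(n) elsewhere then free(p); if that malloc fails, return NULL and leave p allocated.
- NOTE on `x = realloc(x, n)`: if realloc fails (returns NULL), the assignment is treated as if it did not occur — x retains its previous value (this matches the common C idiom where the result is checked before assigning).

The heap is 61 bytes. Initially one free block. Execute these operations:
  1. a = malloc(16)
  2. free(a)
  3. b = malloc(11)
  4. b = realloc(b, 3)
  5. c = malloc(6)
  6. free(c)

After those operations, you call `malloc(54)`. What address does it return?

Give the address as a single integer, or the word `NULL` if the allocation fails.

Op 1: a = malloc(16) -> a = 0; heap: [0-15 ALLOC][16-60 FREE]
Op 2: free(a) -> (freed a); heap: [0-60 FREE]
Op 3: b = malloc(11) -> b = 0; heap: [0-10 ALLOC][11-60 FREE]
Op 4: b = realloc(b, 3) -> b = 0; heap: [0-2 ALLOC][3-60 FREE]
Op 5: c = malloc(6) -> c = 3; heap: [0-2 ALLOC][3-8 ALLOC][9-60 FREE]
Op 6: free(c) -> (freed c); heap: [0-2 ALLOC][3-60 FREE]
malloc(54): first-fit scan over [0-2 ALLOC][3-60 FREE] -> 3

Answer: 3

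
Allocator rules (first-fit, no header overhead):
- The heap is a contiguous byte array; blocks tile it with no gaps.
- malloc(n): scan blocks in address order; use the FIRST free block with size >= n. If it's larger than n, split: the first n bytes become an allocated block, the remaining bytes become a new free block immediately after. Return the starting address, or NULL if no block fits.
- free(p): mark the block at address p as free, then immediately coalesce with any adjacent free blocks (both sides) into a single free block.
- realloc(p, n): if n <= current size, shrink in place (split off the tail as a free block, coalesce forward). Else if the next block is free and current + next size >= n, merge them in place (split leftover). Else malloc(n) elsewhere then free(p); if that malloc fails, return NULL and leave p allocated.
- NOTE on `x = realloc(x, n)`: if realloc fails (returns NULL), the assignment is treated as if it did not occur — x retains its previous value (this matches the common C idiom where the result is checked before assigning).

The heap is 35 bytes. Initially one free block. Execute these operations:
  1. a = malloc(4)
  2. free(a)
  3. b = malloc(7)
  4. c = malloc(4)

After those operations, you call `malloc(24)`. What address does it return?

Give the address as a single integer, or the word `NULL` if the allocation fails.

Answer: 11

Derivation:
Op 1: a = malloc(4) -> a = 0; heap: [0-3 ALLOC][4-34 FREE]
Op 2: free(a) -> (freed a); heap: [0-34 FREE]
Op 3: b = malloc(7) -> b = 0; heap: [0-6 ALLOC][7-34 FREE]
Op 4: c = malloc(4) -> c = 7; heap: [0-6 ALLOC][7-10 ALLOC][11-34 FREE]
malloc(24): first-fit scan over [0-6 ALLOC][7-10 ALLOC][11-34 FREE] -> 11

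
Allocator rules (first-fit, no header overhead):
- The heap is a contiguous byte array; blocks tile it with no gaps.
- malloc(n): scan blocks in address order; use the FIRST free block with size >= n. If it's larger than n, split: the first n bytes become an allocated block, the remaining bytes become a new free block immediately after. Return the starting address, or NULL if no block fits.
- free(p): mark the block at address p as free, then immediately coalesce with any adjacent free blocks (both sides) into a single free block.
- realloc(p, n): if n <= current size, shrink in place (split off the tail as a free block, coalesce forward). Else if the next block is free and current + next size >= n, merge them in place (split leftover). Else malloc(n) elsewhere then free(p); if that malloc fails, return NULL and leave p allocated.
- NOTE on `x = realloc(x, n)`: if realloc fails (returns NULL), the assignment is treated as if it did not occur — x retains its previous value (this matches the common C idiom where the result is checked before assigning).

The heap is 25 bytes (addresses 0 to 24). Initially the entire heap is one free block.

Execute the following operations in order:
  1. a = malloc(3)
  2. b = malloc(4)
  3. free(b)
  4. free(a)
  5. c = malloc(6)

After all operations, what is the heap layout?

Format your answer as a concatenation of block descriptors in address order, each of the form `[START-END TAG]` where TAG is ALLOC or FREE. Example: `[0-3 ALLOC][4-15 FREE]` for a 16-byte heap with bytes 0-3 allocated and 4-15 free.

Op 1: a = malloc(3) -> a = 0; heap: [0-2 ALLOC][3-24 FREE]
Op 2: b = malloc(4) -> b = 3; heap: [0-2 ALLOC][3-6 ALLOC][7-24 FREE]
Op 3: free(b) -> (freed b); heap: [0-2 ALLOC][3-24 FREE]
Op 4: free(a) -> (freed a); heap: [0-24 FREE]
Op 5: c = malloc(6) -> c = 0; heap: [0-5 ALLOC][6-24 FREE]

Answer: [0-5 ALLOC][6-24 FREE]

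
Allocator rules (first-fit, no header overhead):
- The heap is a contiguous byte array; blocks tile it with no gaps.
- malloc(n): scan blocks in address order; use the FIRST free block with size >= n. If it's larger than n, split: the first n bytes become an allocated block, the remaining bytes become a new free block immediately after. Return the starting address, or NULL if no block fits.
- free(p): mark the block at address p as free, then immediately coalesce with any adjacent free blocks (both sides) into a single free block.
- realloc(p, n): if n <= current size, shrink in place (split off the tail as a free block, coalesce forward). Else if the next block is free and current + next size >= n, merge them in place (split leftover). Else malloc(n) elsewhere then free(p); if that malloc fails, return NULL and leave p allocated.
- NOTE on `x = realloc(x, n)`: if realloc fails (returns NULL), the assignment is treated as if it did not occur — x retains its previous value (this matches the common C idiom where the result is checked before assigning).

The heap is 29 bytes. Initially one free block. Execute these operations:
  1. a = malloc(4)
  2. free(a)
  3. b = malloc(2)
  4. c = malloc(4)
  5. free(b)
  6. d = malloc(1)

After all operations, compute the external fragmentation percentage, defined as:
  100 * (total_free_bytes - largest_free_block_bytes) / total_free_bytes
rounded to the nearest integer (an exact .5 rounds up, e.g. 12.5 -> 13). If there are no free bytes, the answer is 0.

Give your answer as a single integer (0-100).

Answer: 4

Derivation:
Op 1: a = malloc(4) -> a = 0; heap: [0-3 ALLOC][4-28 FREE]
Op 2: free(a) -> (freed a); heap: [0-28 FREE]
Op 3: b = malloc(2) -> b = 0; heap: [0-1 ALLOC][2-28 FREE]
Op 4: c = malloc(4) -> c = 2; heap: [0-1 ALLOC][2-5 ALLOC][6-28 FREE]
Op 5: free(b) -> (freed b); heap: [0-1 FREE][2-5 ALLOC][6-28 FREE]
Op 6: d = malloc(1) -> d = 0; heap: [0-0 ALLOC][1-1 FREE][2-5 ALLOC][6-28 FREE]
Free blocks: [1 23] total_free=24 largest=23 -> 100*(24-23)/24 = 100/24 ≈ 4.167 -> rounds to 4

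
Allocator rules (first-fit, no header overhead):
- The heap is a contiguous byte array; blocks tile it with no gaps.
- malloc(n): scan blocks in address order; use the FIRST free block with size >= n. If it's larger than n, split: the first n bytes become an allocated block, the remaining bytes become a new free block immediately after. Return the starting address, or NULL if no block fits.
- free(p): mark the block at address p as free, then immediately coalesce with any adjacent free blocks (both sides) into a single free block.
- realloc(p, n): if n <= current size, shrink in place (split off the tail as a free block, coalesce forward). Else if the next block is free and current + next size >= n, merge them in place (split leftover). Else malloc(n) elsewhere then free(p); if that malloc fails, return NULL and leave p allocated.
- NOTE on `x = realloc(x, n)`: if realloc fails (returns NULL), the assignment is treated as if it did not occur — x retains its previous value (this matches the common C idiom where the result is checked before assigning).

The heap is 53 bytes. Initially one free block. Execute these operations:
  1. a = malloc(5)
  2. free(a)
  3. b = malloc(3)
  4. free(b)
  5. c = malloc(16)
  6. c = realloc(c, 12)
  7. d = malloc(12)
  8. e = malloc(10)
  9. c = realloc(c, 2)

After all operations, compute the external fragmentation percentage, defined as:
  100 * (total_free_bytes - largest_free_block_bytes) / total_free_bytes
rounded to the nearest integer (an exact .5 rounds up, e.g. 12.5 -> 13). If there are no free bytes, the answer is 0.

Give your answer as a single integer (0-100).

Answer: 34

Derivation:
Op 1: a = malloc(5) -> a = 0; heap: [0-4 ALLOC][5-52 FREE]
Op 2: free(a) -> (freed a); heap: [0-52 FREE]
Op 3: b = malloc(3) -> b = 0; heap: [0-2 ALLOC][3-52 FREE]
Op 4: free(b) -> (freed b); heap: [0-52 FREE]
Op 5: c = malloc(16) -> c = 0; heap: [0-15 ALLOC][16-52 FREE]
Op 6: c = realloc(c, 12) -> c = 0; heap: [0-11 ALLOC][12-52 FREE]
Op 7: d = malloc(12) -> d = 12; heap: [0-11 ALLOC][12-23 ALLOC][24-52 FREE]
Op 8: e = malloc(10) -> e = 24; heap: [0-11 ALLOC][12-23 ALLOC][24-33 ALLOC][34-52 FREE]
Op 9: c = realloc(c, 2) -> c = 0; heap: [0-1 ALLOC][2-11 FREE][12-23 ALLOC][24-33 ALLOC][34-52 FREE]
Free blocks: [10 19] total_free=29 largest=19 -> 100*(29-19)/29 = 1000/29 ≈ 34.483 -> rounds to 34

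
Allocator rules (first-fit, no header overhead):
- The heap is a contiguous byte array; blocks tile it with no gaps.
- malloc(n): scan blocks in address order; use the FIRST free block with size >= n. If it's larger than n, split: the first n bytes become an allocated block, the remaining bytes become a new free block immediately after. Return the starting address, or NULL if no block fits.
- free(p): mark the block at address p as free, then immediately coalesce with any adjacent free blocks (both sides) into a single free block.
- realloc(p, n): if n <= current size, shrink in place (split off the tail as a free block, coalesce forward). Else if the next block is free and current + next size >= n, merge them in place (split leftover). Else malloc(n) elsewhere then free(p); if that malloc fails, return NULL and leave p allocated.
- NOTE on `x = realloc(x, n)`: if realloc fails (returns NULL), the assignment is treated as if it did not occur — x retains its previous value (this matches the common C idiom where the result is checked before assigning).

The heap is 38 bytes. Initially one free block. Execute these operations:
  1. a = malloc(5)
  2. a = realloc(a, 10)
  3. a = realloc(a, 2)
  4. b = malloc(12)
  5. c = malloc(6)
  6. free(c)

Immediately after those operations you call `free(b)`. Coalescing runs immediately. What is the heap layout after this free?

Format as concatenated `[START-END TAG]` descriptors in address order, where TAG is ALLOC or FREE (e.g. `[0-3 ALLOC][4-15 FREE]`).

Op 1: a = malloc(5) -> a = 0; heap: [0-4 ALLOC][5-37 FREE]
Op 2: a = realloc(a, 10) -> a = 0; heap: [0-9 ALLOC][10-37 FREE]
Op 3: a = realloc(a, 2) -> a = 0; heap: [0-1 ALLOC][2-37 FREE]
Op 4: b = malloc(12) -> b = 2; heap: [0-1 ALLOC][2-13 ALLOC][14-37 FREE]
Op 5: c = malloc(6) -> c = 14; heap: [0-1 ALLOC][2-13 ALLOC][14-19 ALLOC][20-37 FREE]
Op 6: free(c) -> (freed c); heap: [0-1 ALLOC][2-13 ALLOC][14-37 FREE]
free(b): b = 2 -> block [2-13 ALLOC]; mark free, coalesce with adjacent free neighbors -> [0-1 ALLOC][2-37 FREE]

Answer: [0-1 ALLOC][2-37 FREE]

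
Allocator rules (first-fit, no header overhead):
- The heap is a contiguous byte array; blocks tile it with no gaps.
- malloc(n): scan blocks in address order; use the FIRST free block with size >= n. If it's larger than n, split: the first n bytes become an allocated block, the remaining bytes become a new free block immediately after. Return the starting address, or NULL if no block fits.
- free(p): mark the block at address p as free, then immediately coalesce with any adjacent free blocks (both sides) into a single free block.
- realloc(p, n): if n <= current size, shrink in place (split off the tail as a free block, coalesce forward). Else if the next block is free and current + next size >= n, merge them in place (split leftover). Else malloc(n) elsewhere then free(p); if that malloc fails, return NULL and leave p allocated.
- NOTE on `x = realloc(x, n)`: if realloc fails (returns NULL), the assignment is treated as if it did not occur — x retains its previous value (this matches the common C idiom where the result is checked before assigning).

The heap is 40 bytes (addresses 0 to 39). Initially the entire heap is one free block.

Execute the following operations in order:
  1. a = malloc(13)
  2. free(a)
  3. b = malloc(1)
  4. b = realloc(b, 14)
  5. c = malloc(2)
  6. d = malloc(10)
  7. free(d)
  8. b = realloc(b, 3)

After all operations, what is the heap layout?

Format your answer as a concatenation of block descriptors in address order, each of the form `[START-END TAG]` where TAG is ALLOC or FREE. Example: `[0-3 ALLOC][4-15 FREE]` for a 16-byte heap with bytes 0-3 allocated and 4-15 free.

Answer: [0-2 ALLOC][3-13 FREE][14-15 ALLOC][16-39 FREE]

Derivation:
Op 1: a = malloc(13) -> a = 0; heap: [0-12 ALLOC][13-39 FREE]
Op 2: free(a) -> (freed a); heap: [0-39 FREE]
Op 3: b = malloc(1) -> b = 0; heap: [0-0 ALLOC][1-39 FREE]
Op 4: b = realloc(b, 14) -> b = 0; heap: [0-13 ALLOC][14-39 FREE]
Op 5: c = malloc(2) -> c = 14; heap: [0-13 ALLOC][14-15 ALLOC][16-39 FREE]
Op 6: d = malloc(10) -> d = 16; heap: [0-13 ALLOC][14-15 ALLOC][16-25 ALLOC][26-39 FREE]
Op 7: free(d) -> (freed d); heap: [0-13 ALLOC][14-15 ALLOC][16-39 FREE]
Op 8: b = realloc(b, 3) -> b = 0; heap: [0-2 ALLOC][3-13 FREE][14-15 ALLOC][16-39 FREE]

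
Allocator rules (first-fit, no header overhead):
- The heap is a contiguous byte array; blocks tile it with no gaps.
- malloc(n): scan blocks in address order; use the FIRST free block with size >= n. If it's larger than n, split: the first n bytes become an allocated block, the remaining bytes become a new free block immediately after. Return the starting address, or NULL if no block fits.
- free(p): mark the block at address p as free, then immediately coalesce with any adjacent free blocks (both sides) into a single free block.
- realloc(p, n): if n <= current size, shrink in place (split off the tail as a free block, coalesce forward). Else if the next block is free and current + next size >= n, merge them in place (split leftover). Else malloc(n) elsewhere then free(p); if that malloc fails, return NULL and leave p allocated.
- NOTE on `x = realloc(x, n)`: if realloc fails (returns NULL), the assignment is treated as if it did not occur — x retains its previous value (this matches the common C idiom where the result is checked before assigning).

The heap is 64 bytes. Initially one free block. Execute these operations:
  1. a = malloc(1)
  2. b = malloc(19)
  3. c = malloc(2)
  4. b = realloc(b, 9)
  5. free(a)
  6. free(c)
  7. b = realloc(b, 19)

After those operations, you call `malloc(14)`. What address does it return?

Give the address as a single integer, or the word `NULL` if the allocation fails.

Answer: 20

Derivation:
Op 1: a = malloc(1) -> a = 0; heap: [0-0 ALLOC][1-63 FREE]
Op 2: b = malloc(19) -> b = 1; heap: [0-0 ALLOC][1-19 ALLOC][20-63 FREE]
Op 3: c = malloc(2) -> c = 20; heap: [0-0 ALLOC][1-19 ALLOC][20-21 ALLOC][22-63 FREE]
Op 4: b = realloc(b, 9) -> b = 1; heap: [0-0 ALLOC][1-9 ALLOC][10-19 FREE][20-21 ALLOC][22-63 FREE]
Op 5: free(a) -> (freed a); heap: [0-0 FREE][1-9 ALLOC][10-19 FREE][20-21 ALLOC][22-63 FREE]
Op 6: free(c) -> (freed c); heap: [0-0 FREE][1-9 ALLOC][10-63 FREE]
Op 7: b = realloc(b, 19) -> b = 1; heap: [0-0 FREE][1-19 ALLOC][20-63 FREE]
malloc(14): first-fit scan over [0-0 FREE][1-19 ALLOC][20-63 FREE] -> 20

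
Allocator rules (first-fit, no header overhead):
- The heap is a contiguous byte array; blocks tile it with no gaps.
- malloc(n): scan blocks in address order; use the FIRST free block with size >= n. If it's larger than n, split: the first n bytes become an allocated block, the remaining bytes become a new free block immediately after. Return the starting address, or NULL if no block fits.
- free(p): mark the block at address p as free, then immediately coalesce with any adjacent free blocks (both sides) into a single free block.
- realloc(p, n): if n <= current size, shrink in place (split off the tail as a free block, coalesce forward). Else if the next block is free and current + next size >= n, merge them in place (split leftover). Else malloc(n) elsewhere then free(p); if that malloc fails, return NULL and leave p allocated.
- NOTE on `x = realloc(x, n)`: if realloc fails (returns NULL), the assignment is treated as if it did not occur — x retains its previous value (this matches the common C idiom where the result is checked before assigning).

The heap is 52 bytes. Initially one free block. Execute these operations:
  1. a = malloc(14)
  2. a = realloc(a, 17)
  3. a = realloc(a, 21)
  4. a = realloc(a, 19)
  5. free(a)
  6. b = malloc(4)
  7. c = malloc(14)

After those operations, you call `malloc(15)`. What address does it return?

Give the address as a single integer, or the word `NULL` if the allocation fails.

Op 1: a = malloc(14) -> a = 0; heap: [0-13 ALLOC][14-51 FREE]
Op 2: a = realloc(a, 17) -> a = 0; heap: [0-16 ALLOC][17-51 FREE]
Op 3: a = realloc(a, 21) -> a = 0; heap: [0-20 ALLOC][21-51 FREE]
Op 4: a = realloc(a, 19) -> a = 0; heap: [0-18 ALLOC][19-51 FREE]
Op 5: free(a) -> (freed a); heap: [0-51 FREE]
Op 6: b = malloc(4) -> b = 0; heap: [0-3 ALLOC][4-51 FREE]
Op 7: c = malloc(14) -> c = 4; heap: [0-3 ALLOC][4-17 ALLOC][18-51 FREE]
malloc(15): first-fit scan over [0-3 ALLOC][4-17 ALLOC][18-51 FREE] -> 18

Answer: 18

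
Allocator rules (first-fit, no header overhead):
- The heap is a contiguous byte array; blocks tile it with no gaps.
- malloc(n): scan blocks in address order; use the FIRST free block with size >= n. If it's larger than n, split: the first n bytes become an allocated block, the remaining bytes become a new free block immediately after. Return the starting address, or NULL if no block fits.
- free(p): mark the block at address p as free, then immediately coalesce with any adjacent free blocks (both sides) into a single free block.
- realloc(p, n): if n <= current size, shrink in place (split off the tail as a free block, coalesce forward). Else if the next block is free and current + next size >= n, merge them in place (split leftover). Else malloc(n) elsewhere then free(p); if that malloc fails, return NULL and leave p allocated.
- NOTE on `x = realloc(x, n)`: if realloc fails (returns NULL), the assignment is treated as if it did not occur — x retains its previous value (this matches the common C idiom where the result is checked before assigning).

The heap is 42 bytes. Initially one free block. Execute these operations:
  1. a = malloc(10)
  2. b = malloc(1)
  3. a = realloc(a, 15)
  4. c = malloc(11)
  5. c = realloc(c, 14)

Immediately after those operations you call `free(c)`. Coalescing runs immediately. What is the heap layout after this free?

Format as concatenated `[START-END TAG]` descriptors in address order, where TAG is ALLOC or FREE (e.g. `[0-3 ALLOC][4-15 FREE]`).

Op 1: a = malloc(10) -> a = 0; heap: [0-9 ALLOC][10-41 FREE]
Op 2: b = malloc(1) -> b = 10; heap: [0-9 ALLOC][10-10 ALLOC][11-41 FREE]
Op 3: a = realloc(a, 15) -> a = 11; heap: [0-9 FREE][10-10 ALLOC][11-25 ALLOC][26-41 FREE]
Op 4: c = malloc(11) -> c = 26; heap: [0-9 FREE][10-10 ALLOC][11-25 ALLOC][26-36 ALLOC][37-41 FREE]
Op 5: c = realloc(c, 14) -> c = 26; heap: [0-9 FREE][10-10 ALLOC][11-25 ALLOC][26-39 ALLOC][40-41 FREE]
free(c): c = 26 -> block [26-39 ALLOC]; mark free, coalesce with adjacent free neighbors -> [0-9 FREE][10-10 ALLOC][11-25 ALLOC][26-41 FREE]

Answer: [0-9 FREE][10-10 ALLOC][11-25 ALLOC][26-41 FREE]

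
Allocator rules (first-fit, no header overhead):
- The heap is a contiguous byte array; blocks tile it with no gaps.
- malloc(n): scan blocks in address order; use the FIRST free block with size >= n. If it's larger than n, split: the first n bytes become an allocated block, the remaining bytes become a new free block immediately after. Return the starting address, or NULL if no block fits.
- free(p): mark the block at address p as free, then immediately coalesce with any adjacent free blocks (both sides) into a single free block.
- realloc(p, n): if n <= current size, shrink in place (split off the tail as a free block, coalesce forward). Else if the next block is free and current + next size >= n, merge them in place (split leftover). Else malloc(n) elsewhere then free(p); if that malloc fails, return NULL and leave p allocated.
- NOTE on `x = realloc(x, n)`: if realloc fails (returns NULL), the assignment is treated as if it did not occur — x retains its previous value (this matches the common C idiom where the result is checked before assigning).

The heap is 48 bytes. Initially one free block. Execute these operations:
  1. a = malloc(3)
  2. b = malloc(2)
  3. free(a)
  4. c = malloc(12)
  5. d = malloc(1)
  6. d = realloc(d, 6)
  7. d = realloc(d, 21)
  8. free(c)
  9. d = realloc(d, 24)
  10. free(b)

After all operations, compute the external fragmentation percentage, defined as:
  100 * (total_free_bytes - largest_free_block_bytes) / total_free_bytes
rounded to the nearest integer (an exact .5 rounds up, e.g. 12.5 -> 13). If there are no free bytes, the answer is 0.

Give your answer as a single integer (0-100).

Op 1: a = malloc(3) -> a = 0; heap: [0-2 ALLOC][3-47 FREE]
Op 2: b = malloc(2) -> b = 3; heap: [0-2 ALLOC][3-4 ALLOC][5-47 FREE]
Op 3: free(a) -> (freed a); heap: [0-2 FREE][3-4 ALLOC][5-47 FREE]
Op 4: c = malloc(12) -> c = 5; heap: [0-2 FREE][3-4 ALLOC][5-16 ALLOC][17-47 FREE]
Op 5: d = malloc(1) -> d = 0; heap: [0-0 ALLOC][1-2 FREE][3-4 ALLOC][5-16 ALLOC][17-47 FREE]
Op 6: d = realloc(d, 6) -> d = 17; heap: [0-2 FREE][3-4 ALLOC][5-16 ALLOC][17-22 ALLOC][23-47 FREE]
Op 7: d = realloc(d, 21) -> d = 17; heap: [0-2 FREE][3-4 ALLOC][5-16 ALLOC][17-37 ALLOC][38-47 FREE]
Op 8: free(c) -> (freed c); heap: [0-2 FREE][3-4 ALLOC][5-16 FREE][17-37 ALLOC][38-47 FREE]
Op 9: d = realloc(d, 24) -> d = 17; heap: [0-2 FREE][3-4 ALLOC][5-16 FREE][17-40 ALLOC][41-47 FREE]
Op 10: free(b) -> (freed b); heap: [0-16 FREE][17-40 ALLOC][41-47 FREE]
Free blocks: [17 7] total_free=24 largest=17 -> 100*(24-17)/24 = 700/24 ≈ 29.167 -> rounds to 29

Answer: 29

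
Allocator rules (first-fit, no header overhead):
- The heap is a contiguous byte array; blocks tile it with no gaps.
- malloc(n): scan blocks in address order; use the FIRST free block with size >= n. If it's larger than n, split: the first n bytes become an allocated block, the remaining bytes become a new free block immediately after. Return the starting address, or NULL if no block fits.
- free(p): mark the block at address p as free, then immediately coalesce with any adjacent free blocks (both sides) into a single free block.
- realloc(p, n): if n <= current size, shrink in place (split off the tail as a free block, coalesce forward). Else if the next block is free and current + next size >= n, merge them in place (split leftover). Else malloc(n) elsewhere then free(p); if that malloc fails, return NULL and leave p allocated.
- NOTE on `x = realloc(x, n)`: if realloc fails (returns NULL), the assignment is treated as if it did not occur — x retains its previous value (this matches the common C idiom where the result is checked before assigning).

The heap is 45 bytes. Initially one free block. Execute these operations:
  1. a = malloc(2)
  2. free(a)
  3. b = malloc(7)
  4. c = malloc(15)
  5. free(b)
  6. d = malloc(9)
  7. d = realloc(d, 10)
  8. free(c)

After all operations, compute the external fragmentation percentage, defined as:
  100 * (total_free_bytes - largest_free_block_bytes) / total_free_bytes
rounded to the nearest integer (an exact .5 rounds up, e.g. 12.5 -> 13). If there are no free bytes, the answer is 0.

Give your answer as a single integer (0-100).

Op 1: a = malloc(2) -> a = 0; heap: [0-1 ALLOC][2-44 FREE]
Op 2: free(a) -> (freed a); heap: [0-44 FREE]
Op 3: b = malloc(7) -> b = 0; heap: [0-6 ALLOC][7-44 FREE]
Op 4: c = malloc(15) -> c = 7; heap: [0-6 ALLOC][7-21 ALLOC][22-44 FREE]
Op 5: free(b) -> (freed b); heap: [0-6 FREE][7-21 ALLOC][22-44 FREE]
Op 6: d = malloc(9) -> d = 22; heap: [0-6 FREE][7-21 ALLOC][22-30 ALLOC][31-44 FREE]
Op 7: d = realloc(d, 10) -> d = 22; heap: [0-6 FREE][7-21 ALLOC][22-31 ALLOC][32-44 FREE]
Op 8: free(c) -> (freed c); heap: [0-21 FREE][22-31 ALLOC][32-44 FREE]
Free blocks: [22 13] total_free=35 largest=22 -> 100*(35-22)/35 = 1300/35 ≈ 37.143 -> rounds to 37

Answer: 37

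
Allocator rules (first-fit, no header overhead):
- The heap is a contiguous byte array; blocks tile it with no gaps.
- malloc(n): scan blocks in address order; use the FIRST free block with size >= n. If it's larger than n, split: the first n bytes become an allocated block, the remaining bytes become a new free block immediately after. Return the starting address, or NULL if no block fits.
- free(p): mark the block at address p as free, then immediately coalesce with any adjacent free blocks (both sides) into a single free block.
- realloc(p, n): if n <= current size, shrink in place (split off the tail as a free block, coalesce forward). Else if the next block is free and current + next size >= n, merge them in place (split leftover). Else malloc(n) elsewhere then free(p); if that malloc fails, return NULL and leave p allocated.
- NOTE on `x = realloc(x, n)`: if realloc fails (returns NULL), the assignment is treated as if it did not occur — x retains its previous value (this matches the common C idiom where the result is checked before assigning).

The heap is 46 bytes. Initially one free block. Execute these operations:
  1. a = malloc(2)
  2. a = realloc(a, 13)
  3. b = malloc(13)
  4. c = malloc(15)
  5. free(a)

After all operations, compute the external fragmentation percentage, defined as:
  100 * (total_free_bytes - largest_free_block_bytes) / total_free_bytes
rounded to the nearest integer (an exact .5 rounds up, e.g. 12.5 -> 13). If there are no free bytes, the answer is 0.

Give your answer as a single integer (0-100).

Op 1: a = malloc(2) -> a = 0; heap: [0-1 ALLOC][2-45 FREE]
Op 2: a = realloc(a, 13) -> a = 0; heap: [0-12 ALLOC][13-45 FREE]
Op 3: b = malloc(13) -> b = 13; heap: [0-12 ALLOC][13-25 ALLOC][26-45 FREE]
Op 4: c = malloc(15) -> c = 26; heap: [0-12 ALLOC][13-25 ALLOC][26-40 ALLOC][41-45 FREE]
Op 5: free(a) -> (freed a); heap: [0-12 FREE][13-25 ALLOC][26-40 ALLOC][41-45 FREE]
Free blocks: [13 5] total_free=18 largest=13 -> 100*(18-13)/18 = 500/18 ≈ 27.778 -> rounds to 28

Answer: 28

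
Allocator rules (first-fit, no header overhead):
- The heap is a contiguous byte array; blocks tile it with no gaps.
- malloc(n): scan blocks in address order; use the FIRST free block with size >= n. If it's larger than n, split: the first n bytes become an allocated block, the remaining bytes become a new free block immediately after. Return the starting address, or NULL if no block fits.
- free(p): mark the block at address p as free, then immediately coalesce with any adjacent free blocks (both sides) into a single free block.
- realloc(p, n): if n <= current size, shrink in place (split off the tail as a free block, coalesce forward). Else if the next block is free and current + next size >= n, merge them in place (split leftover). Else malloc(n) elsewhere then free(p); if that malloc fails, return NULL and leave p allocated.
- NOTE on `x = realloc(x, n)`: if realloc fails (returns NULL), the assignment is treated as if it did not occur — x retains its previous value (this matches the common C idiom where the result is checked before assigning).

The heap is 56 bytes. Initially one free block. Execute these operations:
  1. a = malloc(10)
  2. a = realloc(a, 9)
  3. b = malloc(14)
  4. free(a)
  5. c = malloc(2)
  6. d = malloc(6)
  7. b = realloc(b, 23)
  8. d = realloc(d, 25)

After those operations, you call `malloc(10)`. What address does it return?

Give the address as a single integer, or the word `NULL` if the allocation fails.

Op 1: a = malloc(10) -> a = 0; heap: [0-9 ALLOC][10-55 FREE]
Op 2: a = realloc(a, 9) -> a = 0; heap: [0-8 ALLOC][9-55 FREE]
Op 3: b = malloc(14) -> b = 9; heap: [0-8 ALLOC][9-22 ALLOC][23-55 FREE]
Op 4: free(a) -> (freed a); heap: [0-8 FREE][9-22 ALLOC][23-55 FREE]
Op 5: c = malloc(2) -> c = 0; heap: [0-1 ALLOC][2-8 FREE][9-22 ALLOC][23-55 FREE]
Op 6: d = malloc(6) -> d = 2; heap: [0-1 ALLOC][2-7 ALLOC][8-8 FREE][9-22 ALLOC][23-55 FREE]
Op 7: b = realloc(b, 23) -> b = 9; heap: [0-1 ALLOC][2-7 ALLOC][8-8 FREE][9-31 ALLOC][32-55 FREE]
Op 8: d = realloc(d, 25) -> NULL (d unchanged); heap: [0-1 ALLOC][2-7 ALLOC][8-8 FREE][9-31 ALLOC][32-55 FREE]
malloc(10): first-fit scan over [0-1 ALLOC][2-7 ALLOC][8-8 FREE][9-31 ALLOC][32-55 FREE] -> 32

Answer: 32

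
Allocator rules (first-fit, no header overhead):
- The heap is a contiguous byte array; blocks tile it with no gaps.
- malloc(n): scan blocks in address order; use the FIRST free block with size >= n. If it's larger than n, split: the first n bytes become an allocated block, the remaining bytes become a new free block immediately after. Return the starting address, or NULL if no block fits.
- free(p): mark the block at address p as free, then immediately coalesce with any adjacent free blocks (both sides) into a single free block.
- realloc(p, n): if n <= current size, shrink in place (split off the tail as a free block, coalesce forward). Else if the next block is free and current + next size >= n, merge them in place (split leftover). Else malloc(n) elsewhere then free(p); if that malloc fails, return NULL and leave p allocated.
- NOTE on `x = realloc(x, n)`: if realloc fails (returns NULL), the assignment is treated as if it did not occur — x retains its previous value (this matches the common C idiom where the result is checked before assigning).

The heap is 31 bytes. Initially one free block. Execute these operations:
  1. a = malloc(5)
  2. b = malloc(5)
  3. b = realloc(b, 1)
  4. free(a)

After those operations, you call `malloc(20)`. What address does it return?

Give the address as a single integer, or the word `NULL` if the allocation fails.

Answer: 6

Derivation:
Op 1: a = malloc(5) -> a = 0; heap: [0-4 ALLOC][5-30 FREE]
Op 2: b = malloc(5) -> b = 5; heap: [0-4 ALLOC][5-9 ALLOC][10-30 FREE]
Op 3: b = realloc(b, 1) -> b = 5; heap: [0-4 ALLOC][5-5 ALLOC][6-30 FREE]
Op 4: free(a) -> (freed a); heap: [0-4 FREE][5-5 ALLOC][6-30 FREE]
malloc(20): first-fit scan over [0-4 FREE][5-5 ALLOC][6-30 FREE] -> 6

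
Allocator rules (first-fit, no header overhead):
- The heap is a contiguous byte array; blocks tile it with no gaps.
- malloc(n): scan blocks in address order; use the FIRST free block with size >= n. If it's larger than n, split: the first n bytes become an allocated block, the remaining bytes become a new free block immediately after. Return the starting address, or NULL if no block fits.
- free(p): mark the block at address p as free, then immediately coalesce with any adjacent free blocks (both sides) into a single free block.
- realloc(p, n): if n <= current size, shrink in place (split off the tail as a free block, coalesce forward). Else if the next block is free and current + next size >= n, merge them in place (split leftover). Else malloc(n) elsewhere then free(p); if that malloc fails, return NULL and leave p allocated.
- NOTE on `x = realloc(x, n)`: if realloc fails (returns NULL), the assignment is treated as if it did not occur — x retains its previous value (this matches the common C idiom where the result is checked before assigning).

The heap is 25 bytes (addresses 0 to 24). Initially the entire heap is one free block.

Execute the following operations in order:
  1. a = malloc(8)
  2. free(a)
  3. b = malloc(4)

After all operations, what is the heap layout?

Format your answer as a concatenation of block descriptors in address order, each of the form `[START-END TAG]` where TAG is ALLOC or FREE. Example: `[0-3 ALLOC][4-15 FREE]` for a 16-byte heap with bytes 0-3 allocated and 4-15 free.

Answer: [0-3 ALLOC][4-24 FREE]

Derivation:
Op 1: a = malloc(8) -> a = 0; heap: [0-7 ALLOC][8-24 FREE]
Op 2: free(a) -> (freed a); heap: [0-24 FREE]
Op 3: b = malloc(4) -> b = 0; heap: [0-3 ALLOC][4-24 FREE]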